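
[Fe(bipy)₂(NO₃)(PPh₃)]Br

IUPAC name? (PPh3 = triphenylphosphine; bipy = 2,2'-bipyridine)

The 1 bromide counter-ion carries a total charge of -1, so each complex ion is 1+.
Ligand charges: 1×triphenylphosphine (neutral), 2×2,2'-bipyridine (neutral), 1×nitrato (-1 each); total -1. So Fe + (-1) = 1+, giving Fe = +2.
Ligands are named alphabetically: bipyridine before nitrato before triphenylphosphine.

bis(2,2'-bipyridine)nitrato(triphenylphosphine)iron(II) bromide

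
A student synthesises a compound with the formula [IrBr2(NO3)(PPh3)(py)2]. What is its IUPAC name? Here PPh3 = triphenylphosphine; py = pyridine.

There is no counter-ion, so the complex is neutral overall.
Ligand charges: 2×bromo (-1 each), 1×triphenylphosphine (neutral), 2×pyridine (neutral), 1×nitrato (-1 each); total -3. So Ir + (-3) = 0, giving Ir = +3.
Ligands are named alphabetically: bromo before nitrato before pyridine before triphenylphosphine.

dibromonitratobis(pyridine)(triphenylphosphine)iridium(III)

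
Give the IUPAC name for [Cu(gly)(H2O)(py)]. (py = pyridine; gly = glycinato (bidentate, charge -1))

There is no counter-ion, so the complex is neutral overall.
Ligand charges: 1×pyridine (neutral), 1×aqua (neutral), 1×glycinato (-1 each); total -1. So Cu + (-1) = 0, giving Cu = +1.
Ligands are named alphabetically: aqua before glycinato before pyridine.

aqua(glycinato)(pyridine)copper(I)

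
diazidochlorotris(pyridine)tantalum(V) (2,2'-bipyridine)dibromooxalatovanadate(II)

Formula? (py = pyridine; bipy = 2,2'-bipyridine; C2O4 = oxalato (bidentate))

Cation [Ta…]: ligand charges -3, Ta(V) ⇒ ion charge 2+.
Anion [V…]: ligand charges -4, V(II) ⇒ ion charge 2−.

[TaCl(N3)2(py)3][V(bipy)Br2(C2O4)]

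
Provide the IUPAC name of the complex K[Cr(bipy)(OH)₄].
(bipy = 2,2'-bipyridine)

potassium (2,2'-bipyridine)tetrahydroxochromate(III)

The 1 potassium counter-ion carries a total charge of +1, so each complex ion is 1−.
Ligand charges: 4×hydroxo (-1 each), 1×2,2'-bipyridine (neutral); total -4. So Cr + (-4) = 1−, giving Cr = +3.
The complex ion is anionic, so chromium takes the -ate form chromate(III).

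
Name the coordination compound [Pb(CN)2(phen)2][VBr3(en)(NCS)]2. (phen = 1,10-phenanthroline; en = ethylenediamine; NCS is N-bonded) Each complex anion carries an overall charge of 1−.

Both ions are complex: the cation is named first with the plain metal name, the anion second with the -ate form; each ion's ligands are alphabetised independently.
The complex anion is given as 1−; its ligand charges sum to -4, so V = +3.
With 2 anions per cation, the cation must be 2×1 = 2+.
Cation: ligand charges sum to -2; for the ion to be 2+, Pb = +4.

dicyanobis(1,10-phenanthroline)lead(IV) tribromo(ethylenediamine)isothiocyanatovanadate(III)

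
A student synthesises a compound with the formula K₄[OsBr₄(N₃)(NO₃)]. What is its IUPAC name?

potassium azidotetrabromonitratoosmate(II)

The 4 potassium counter-ions carry a total charge of +4, so each complex ion is 4−.
Ligand charges: 4×bromo (-1 each), 1×nitrato (-1 each), 1×azido (-1 each); total -6. So Os + (-6) = 4−, giving Os = +2.
The complex ion is anionic, so osmium takes the -ate form osmate(II).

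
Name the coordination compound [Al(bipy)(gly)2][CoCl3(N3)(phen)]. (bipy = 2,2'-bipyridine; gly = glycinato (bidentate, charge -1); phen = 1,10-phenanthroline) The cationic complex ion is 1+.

(2,2'-bipyridine)bis(glycinato)aluminium(III) azidotrichloro(1,10-phenanthroline)cobaltate(III)

Both ions are complex: the cation is named first with the plain metal name, the anion second with the -ate form; each ion's ligands are alphabetised independently.
The complex cation is given as 1+; its ligand charges sum to -2, so Al = +3.
A 1:1 salt means the anion carries the equal and opposite charge, 1−.
Anion: ligand charges sum to -4; for the ion to be 1−, Co = +3.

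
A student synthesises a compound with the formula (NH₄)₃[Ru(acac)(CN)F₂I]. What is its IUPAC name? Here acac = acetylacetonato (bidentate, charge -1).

ammonium (acetylacetonato)cyanodifluoroiodoruthenate(II)

The 3 ammonium counter-ions carry a total charge of +3, so each complex ion is 3−.
Ligand charges: 1×iodo (-1 each), 2×fluoro (-1 each), 1×cyano (-1 each), 1×acetylacetonato (-1 each); total -5. So Ru + (-5) = 3−, giving Ru = +2.
The complex ion is anionic, so ruthenium takes the -ate form ruthenate(II).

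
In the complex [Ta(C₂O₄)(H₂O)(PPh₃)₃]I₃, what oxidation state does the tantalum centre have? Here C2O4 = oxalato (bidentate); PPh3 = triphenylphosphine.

3 iodide outside the brackets (-1 each) → the complex ion is 3+.
Ligand charges: 1×H2O neutral; 1×C2O4 = -2; 3×PPh3 neutral; sum -2.
Ta + (-2) = 3+ ⇒ Ta is +5.

+5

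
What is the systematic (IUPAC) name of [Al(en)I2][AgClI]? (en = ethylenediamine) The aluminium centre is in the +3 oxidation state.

(ethylenediamine)diiodoaluminium(III) chloroiodoargentate(I)

Both ions are complex: the cation is named first with the plain metal name, the anion second with the -ate form; each ion's ligands are alphabetised independently.
Al is given as +3; the cation's ligand charges sum to -2, so the complex cation is 1+.
A 1:1 salt means the anion carries the equal and opposite charge, 1−.
Anion: ligand charges sum to -2; for the ion to be 1−, Ag = +1.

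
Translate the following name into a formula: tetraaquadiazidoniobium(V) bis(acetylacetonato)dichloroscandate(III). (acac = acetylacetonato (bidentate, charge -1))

[Nb(H2O)4(N3)2][Sc(acac)2Cl2]3

Cation [Nb…]: ligand charges -2, Nb(V) ⇒ ion charge 3+.
Anion [Sc…]: ligand charges -4, Sc(III) ⇒ ion charge 1−.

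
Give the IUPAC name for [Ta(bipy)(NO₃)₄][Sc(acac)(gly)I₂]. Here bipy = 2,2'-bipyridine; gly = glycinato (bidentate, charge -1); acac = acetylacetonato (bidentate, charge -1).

(2,2'-bipyridine)tetranitratotantalum(V) (acetylacetonato)(glycinato)diiodoscandate(III)

Both ions are complex: the cation is named first with the plain metal name, the anion second with the -ate form; each ion's ligands are alphabetised independently.
Scandium is always +3 in its complexes; the anion's ligand charges sum to -4, so the complex anion is 1−.
A 1:1 salt means the cation carries the equal and opposite charge, 1+.
Cation: ligand charges sum to -4; for the ion to be 1+, Ta = +5.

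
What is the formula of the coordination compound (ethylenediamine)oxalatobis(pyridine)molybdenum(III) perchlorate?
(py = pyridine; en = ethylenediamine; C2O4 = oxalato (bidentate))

Ligands: 2 pyridine (py, neutral), 1 ethylenediamine (en, neutral), 1 oxalato (C2O4, -2). Ligand charge sum = -2.
Charge balance with perchlorate (-1) requires 1 complex ion per 1 perchlorate.

[Mo(C2O4)(en)(py)2]ClO4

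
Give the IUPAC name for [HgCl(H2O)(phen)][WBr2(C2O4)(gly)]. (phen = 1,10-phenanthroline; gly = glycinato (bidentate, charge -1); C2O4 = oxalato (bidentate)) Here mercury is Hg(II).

Both ions are complex: the cation is named first with the plain metal name, the anion second with the -ate form; each ion's ligands are alphabetised independently.
Hg is given as +2; the cation's ligand charges sum to -1, so the complex cation is 1+.
A 1:1 salt means the anion carries the equal and opposite charge, 1−.
Anion: ligand charges sum to -5; for the ion to be 1−, W = +4.

aquachloro(1,10-phenanthroline)mercury(II) dibromo(glycinato)oxalatotungstate(IV)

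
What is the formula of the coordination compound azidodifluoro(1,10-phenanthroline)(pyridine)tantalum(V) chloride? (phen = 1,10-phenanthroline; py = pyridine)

[TaF2(N3)(phen)(py)]Cl2

Ligands: 2 fluoro (F, -1), 1 1,10-phenanthroline (phen, neutral), 1 azido (N3, -1), 1 pyridine (py, neutral). Ligand charge sum = -3.
With Ta in oxidation state +5, the complex ion is [Ta...]^2+.
Charge balance with chloride (-1) requires 1 complex ion per 2 chloride.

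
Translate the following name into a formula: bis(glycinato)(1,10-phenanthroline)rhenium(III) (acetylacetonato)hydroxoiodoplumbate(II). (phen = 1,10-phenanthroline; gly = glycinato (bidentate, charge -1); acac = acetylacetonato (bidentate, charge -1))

Cation [Re…]: ligand charges -2, Re(III) ⇒ ion charge 1+.
Anion [Pb…]: ligand charges -3, Pb(II) ⇒ ion charge 1−.
One 1+ cation balances one 1− anion.

[Re(gly)2(phen)][Pb(acac)I(OH)]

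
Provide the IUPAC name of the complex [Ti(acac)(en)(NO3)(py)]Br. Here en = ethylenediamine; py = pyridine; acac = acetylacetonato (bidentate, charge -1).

The 1 bromide counter-ion carries a total charge of -1, so each complex ion is 1+.
Ligand charges: 1×ethylenediamine (neutral), 1×pyridine (neutral), 1×nitrato (-1 each), 1×acetylacetonato (-1 each); total -2. So Ti + (-2) = 1+, giving Ti = +3.
Ligands are named alphabetically: acetylacetonato before ethylenediamine before nitrato before pyridine.

(acetylacetonato)(ethylenediamine)nitrato(pyridine)titanium(III) bromide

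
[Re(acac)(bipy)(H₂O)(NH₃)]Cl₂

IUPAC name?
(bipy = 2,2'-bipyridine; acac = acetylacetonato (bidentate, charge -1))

The 2 chloride counter-ions carry a total charge of -2, so each complex ion is 2+.
Ligand charges: 1×ammine (neutral), 1×aqua (neutral), 1×2,2'-bipyridine (neutral), 1×acetylacetonato (-1 each); total -1. So Re + (-1) = 2+, giving Re = +3.
Ligands are named alphabetically: acetylacetonato before ammine before aqua before bipyridine.

(acetylacetonato)ammineaqua(2,2'-bipyridine)rhenium(III) chloride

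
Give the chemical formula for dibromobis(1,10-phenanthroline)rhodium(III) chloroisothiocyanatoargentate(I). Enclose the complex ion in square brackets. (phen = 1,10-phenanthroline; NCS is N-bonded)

Cation [Rh…]: ligand charges -2, Rh(III) ⇒ ion charge 1+.
Anion [Ag…]: ligand charges -2, Ag(I) ⇒ ion charge 1−.
One 1+ cation balances one 1− anion.

[RhBr2(phen)2][AgCl(NCS)]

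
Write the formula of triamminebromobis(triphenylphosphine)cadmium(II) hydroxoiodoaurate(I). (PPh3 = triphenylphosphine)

Cation [Cd…]: ligand charges -1, Cd(II) ⇒ ion charge 1+.
Anion [Au…]: ligand charges -2, Au(I) ⇒ ion charge 1−.
One 1+ cation balances one 1− anion.

[CdBr(NH3)3(PPh3)2][AuI(OH)]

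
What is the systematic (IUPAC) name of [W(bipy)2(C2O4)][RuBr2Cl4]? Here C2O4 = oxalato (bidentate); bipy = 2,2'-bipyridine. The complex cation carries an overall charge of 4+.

Both ions are complex: the cation is named first with the plain metal name, the anion second with the -ate form; each ion's ligands are alphabetised independently.
The complex cation is given as 4+; its ligand charges sum to -2, so W = +6.
A 1:1 salt means the anion carries the equal and opposite charge, 4−.
Anion: ligand charges sum to -6; for the ion to be 4−, Ru = +2.

bis(2,2'-bipyridine)oxalatotungsten(VI) dibromotetrachlororuthenate(II)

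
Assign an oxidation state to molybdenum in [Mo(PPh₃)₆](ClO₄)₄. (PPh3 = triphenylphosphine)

+4

4 perchlorate outside the brackets (-1 each) → the complex ion is 4+.
Ligand charges: 6×PPh3 neutral; sum 0.
Mo + (0) = 4+ ⇒ Mo is +4.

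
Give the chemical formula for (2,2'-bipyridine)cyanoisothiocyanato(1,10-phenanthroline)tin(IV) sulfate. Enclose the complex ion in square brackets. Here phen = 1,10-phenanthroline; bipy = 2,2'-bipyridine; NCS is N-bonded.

Ligands: 1 1,10-phenanthroline (phen, neutral), 1 cyano (CN, -1), 1 2,2'-bipyridine (bipy, neutral), 1 isothiocyanato (NCS, -1). Ligand charge sum = -2.
Charge balance with sulfate (-2) requires 1 complex ion per 1 sulfate.

[Sn(bipy)(CN)(NCS)(phen)]SO4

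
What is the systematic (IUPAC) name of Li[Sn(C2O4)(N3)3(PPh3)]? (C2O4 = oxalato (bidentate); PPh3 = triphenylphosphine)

The 1 lithium counter-ion carries a total charge of +1, so each complex ion is 1−.
Ligand charges: 1×oxalato (-2 each), 3×azido (-1 each), 1×triphenylphosphine (neutral); total -5. So Sn + (-5) = 1−, giving Sn = +4.
Ligands are named alphabetically: azido before oxalato before triphenylphosphine.
The complex ion is anionic, so tin takes the -ate form stannate(IV).

lithium triazidooxalato(triphenylphosphine)stannate(IV)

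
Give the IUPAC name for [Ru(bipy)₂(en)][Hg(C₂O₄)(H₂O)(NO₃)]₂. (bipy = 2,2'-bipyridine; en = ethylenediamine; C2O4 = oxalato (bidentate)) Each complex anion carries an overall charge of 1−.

bis(2,2'-bipyridine)(ethylenediamine)ruthenium(II) aquanitratooxalatomercurate(II)

Both ions are complex: the cation is named first with the plain metal name, the anion second with the -ate form; each ion's ligands are alphabetised independently.
The complex anion is given as 1−; its ligand charges sum to -3, so Hg = +2.
With 2 anions per cation, the cation must be 2×1 = 2+.
Cation: ligand charges sum to 0; for the ion to be 2+, Ru = +2.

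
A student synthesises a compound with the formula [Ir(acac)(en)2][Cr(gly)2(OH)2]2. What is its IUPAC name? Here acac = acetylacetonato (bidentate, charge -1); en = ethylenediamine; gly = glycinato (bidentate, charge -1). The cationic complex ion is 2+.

Both ions are complex: the cation is named first with the plain metal name, the anion second with the -ate form; each ion's ligands are alphabetised independently.
The complex cation is given as 2+; its ligand charges sum to -1, so Ir = +3.
With 2 anions per cation, each anion must be 2/2 = 1−.
Anion: ligand charges sum to -4; for the ion to be 1−, Cr = +3.

(acetylacetonato)bis(ethylenediamine)iridium(III) bis(glycinato)dihydroxochromate(III)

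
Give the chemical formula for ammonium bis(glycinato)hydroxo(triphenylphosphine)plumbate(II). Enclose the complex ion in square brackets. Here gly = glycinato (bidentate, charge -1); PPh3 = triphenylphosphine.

NH4[Pb(gly)2(OH)(PPh3)]

Ligands: 1 hydroxo (OH, -1), 2 glycinato (gly, -1), 1 triphenylphosphine (PPh3, neutral). Ligand charge sum = -3.
With Pb in oxidation state +2, the complex ion is [Pb...]^1−.
Charge balance with ammonium (+1) requires 1 complex ion per 1 ammonium.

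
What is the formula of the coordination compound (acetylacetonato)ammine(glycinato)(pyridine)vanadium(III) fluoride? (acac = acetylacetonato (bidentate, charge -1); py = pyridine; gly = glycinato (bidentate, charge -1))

[V(acac)(gly)(NH3)(py)]F

Ligands: 1 acetylacetonato (acac, -1), 1 ammine (NH3, neutral), 1 pyridine (py, neutral), 1 glycinato (gly, -1). Ligand charge sum = -2.
Charge balance with fluoride (-1) requires 1 complex ion per 1 fluoride.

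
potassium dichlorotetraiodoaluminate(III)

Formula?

Ligands: 2 chloro (Cl, -1), 4 iodo (I, -1). Ligand charge sum = -6.
Charge balance with potassium (+1) requires 1 complex ion per 3 potassium.

K3[AlCl2I4]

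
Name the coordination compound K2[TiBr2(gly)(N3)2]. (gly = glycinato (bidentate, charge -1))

The 2 potassium counter-ions carry a total charge of +2, so each complex ion is 2−.
Ligand charges: 1×glycinato (-1 each), 2×bromo (-1 each), 2×azido (-1 each); total -5. So Ti + (-5) = 2−, giving Ti = +3.
Ligands are named alphabetically: azido before bromo before glycinato.
The complex ion is anionic, so titanium takes the -ate form titanate(III).

potassium diazidodibromo(glycinato)titanate(III)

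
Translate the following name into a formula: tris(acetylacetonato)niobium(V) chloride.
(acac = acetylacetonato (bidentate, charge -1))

Ligands: 3 acetylacetonato (acac, -1). Ligand charge sum = -3.
Charge balance with chloride (-1) requires 1 complex ion per 2 chloride.

[Nb(acac)3]Cl2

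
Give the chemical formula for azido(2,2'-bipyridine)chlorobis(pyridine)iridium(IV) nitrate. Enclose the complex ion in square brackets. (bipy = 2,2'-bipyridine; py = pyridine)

[Ir(bipy)Cl(N3)(py)2](NO3)2

Ligands: 1 chloro (Cl, -1), 1 azido (N3, -1), 1 2,2'-bipyridine (bipy, neutral), 2 pyridine (py, neutral). Ligand charge sum = -2.
With Ir in oxidation state +4, the complex ion is [Ir...]^2+.
Charge balance with nitrate (-1) requires 1 complex ion per 2 nitrate.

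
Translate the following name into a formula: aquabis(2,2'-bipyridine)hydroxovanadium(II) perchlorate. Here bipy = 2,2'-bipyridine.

[V(bipy)2(H2O)(OH)]ClO4

Ligands: 1 aqua (H2O, neutral), 1 hydroxo (OH, -1), 2 2,2'-bipyridine (bipy, neutral). Ligand charge sum = -1.
Charge balance with perchlorate (-1) requires 1 complex ion per 1 perchlorate.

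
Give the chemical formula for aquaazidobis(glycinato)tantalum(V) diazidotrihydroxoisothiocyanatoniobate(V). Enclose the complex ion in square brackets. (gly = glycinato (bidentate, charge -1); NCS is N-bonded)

Cation [Ta…]: ligand charges -3, Ta(V) ⇒ ion charge 2+.
Anion [Nb…]: ligand charges -6, Nb(V) ⇒ ion charge 1−.
One 2+ cation requires 2 of the 1− anion.

[Ta(gly)2(H2O)(N3)][Nb(N3)2(NCS)(OH)3]2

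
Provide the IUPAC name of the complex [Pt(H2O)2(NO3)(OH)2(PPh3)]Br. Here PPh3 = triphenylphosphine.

diaquadihydroxonitrato(triphenylphosphine)platinum(IV) bromide

The 1 bromide counter-ion carries a total charge of -1, so each complex ion is 1+.
Ligand charges: 1×triphenylphosphine (neutral), 2×aqua (neutral), 2×hydroxo (-1 each), 1×nitrato (-1 each); total -3. So Pt + (-3) = 1+, giving Pt = +4.
Ligands are named alphabetically: aqua before hydroxo before nitrato before triphenylphosphine.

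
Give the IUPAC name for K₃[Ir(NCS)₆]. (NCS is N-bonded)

The 3 potassium counter-ions carry a total charge of +3, so each complex ion is 3−.
Ligand charges: 6×isothiocyanato (-1 each); total -6. So Ir + (-6) = 3−, giving Ir = +3.
The complex ion is anionic, so iridium takes the -ate form iridate(III).

potassium hexaisothiocyanatoiridate(III)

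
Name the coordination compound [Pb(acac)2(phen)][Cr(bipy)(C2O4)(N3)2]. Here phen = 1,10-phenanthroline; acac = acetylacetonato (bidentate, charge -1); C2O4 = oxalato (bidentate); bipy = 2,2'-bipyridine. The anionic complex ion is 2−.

bis(acetylacetonato)(1,10-phenanthroline)lead(IV) diazido(2,2'-bipyridine)oxalatochromate(II)

The complex anion is given as 2−; its ligand charges sum to -4, so Cr = +2.
A 1:1 salt means the cation carries the equal and opposite charge, 2+.
Cation: ligand charges sum to -2; for the ion to be 2+, Pb = +4.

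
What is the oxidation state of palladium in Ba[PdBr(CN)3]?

1 barium outside the brackets (+2 each) → the complex ion is 2−.
Ligand charges: 1×Br = -1; 3×CN = -3; sum -4.
Pd + (-4) = 2− ⇒ Pd is +2.

+2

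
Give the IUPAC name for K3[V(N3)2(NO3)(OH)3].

potassium diazidotrihydroxonitratovanadate(III)

The 3 potassium counter-ions carry a total charge of +3, so each complex ion is 3−.
Ligand charges: 1×nitrato (-1 each), 2×azido (-1 each), 3×hydroxo (-1 each); total -6. So V + (-6) = 3−, giving V = +3.
Ligands are named alphabetically: azido before hydroxo before nitrato.
The complex ion is anionic, so vanadium takes the -ate form vanadate(III).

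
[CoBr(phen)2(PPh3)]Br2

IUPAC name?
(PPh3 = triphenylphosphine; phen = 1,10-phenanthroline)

bromobis(1,10-phenanthroline)(triphenylphosphine)cobalt(III) bromide

The 2 bromide counter-ions carry a total charge of -2, so each complex ion is 2+.
Ligand charges: 1×triphenylphosphine (neutral), 2×1,10-phenanthroline (neutral), 1×bromo (-1 each); total -1. So Co + (-1) = 2+, giving Co = +3.
Ligands are named alphabetically: bromo before phenanthroline before triphenylphosphine.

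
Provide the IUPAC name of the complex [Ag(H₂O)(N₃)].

aquaazidosilver(I)

There is no counter-ion, so the complex is neutral overall.
Ligand charges: 1×aqua (neutral), 1×azido (-1 each); total -1. So Ag + (-1) = 0, giving Ag = +1.
Ligands are named alphabetically: aqua before azido.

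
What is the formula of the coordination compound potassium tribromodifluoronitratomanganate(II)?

Ligands: 2 fluoro (F, -1), 1 nitrato (NO3, -1), 3 bromo (Br, -1). Ligand charge sum = -6.
Charge balance with potassium (+1) requires 1 complex ion per 4 potassium.

K4[MnBr3F2(NO3)]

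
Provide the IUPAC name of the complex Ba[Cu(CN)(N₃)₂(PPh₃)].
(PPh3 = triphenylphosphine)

barium diazidocyano(triphenylphosphine)cuprate(I)

The 1 barium counter-ion carries a total charge of +2, so each complex ion is 2−.
Ligand charges: 1×triphenylphosphine (neutral), 2×azido (-1 each), 1×cyano (-1 each); total -3. So Cu + (-3) = 2−, giving Cu = +1.
The complex ion is anionic, so copper takes the -ate form cuprate(I).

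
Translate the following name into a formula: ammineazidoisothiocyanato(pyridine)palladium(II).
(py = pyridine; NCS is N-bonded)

Ligands: 1 ammine (NH3, neutral), 1 pyridine (py, neutral), 1 azido (N3, -1), 1 isothiocyanato (NCS, -1). Ligand charge sum = -2.
With Pd in oxidation state +2, the complex ion is [Pd...].

[Pd(N3)(NCS)(NH3)(py)]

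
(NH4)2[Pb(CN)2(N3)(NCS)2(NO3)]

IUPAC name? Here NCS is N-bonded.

The 2 ammonium counter-ions carry a total charge of +2, so each complex ion is 2−.
Ligand charges: 1×azido (-1 each), 2×isothiocyanato (-1 each), 1×nitrato (-1 each), 2×cyano (-1 each); total -6. So Pb + (-6) = 2−, giving Pb = +4.
Ligands are named alphabetically: azido before cyano before isothiocyanato before nitrato.
The complex ion is anionic, so lead takes the -ate form plumbate(IV).

ammonium azidodicyanodiisothiocyanatonitratoplumbate(IV)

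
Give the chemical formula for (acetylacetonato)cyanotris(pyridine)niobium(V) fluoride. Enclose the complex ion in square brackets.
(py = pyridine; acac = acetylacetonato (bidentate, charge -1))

[Nb(acac)(CN)(py)3]F3

Ligands: 1 cyano (CN, -1), 3 pyridine (py, neutral), 1 acetylacetonato (acac, -1). Ligand charge sum = -2.
Charge balance with fluoride (-1) requires 1 complex ion per 3 fluoride.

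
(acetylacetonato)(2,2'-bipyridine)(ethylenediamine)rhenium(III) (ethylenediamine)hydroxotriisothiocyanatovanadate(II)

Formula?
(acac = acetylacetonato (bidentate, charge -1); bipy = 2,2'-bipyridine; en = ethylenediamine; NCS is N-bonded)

[Re(acac)(bipy)(en)][V(en)(NCS)3(OH)]

Cation [Re…]: ligand charges -1, Re(III) ⇒ ion charge 2+.
Anion [V…]: ligand charges -4, V(II) ⇒ ion charge 2−.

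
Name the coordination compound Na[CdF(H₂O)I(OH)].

sodium aquafluorohydroxoiodocadmate(II)

The 1 sodium counter-ion carries a total charge of +1, so each complex ion is 1−.
Ligand charges: 1×iodo (-1 each), 1×hydroxo (-1 each), 1×aqua (neutral), 1×fluoro (-1 each); total -3. So Cd + (-3) = 1−, giving Cd = +2.
The complex ion is anionic, so cadmium takes the -ate form cadmate(II).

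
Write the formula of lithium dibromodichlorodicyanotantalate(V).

Li[TaBr2Cl2(CN)2]

Ligands: 2 bromo (Br, -1), 2 chloro (Cl, -1), 2 cyano (CN, -1). Ligand charge sum = -6.
Charge balance with lithium (+1) requires 1 complex ion per 1 lithium.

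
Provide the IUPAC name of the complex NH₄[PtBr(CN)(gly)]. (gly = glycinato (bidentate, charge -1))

The 1 ammonium counter-ion carries a total charge of +1, so each complex ion is 1−.
Ligand charges: 1×cyano (-1 each), 1×bromo (-1 each), 1×glycinato (-1 each); total -3. So Pt + (-3) = 1−, giving Pt = +2.
The complex ion is anionic, so platinum takes the -ate form platinate(II).

ammonium bromocyano(glycinato)platinate(II)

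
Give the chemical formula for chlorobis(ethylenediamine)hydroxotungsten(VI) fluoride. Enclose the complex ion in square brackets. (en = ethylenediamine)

[WCl(en)2(OH)]F4

Ligands: 1 hydroxo (OH, -1), 1 chloro (Cl, -1), 2 ethylenediamine (en, neutral). Ligand charge sum = -2.
With W in oxidation state +6, the complex ion is [W...]^4+.
Charge balance with fluoride (-1) requires 1 complex ion per 4 fluoride.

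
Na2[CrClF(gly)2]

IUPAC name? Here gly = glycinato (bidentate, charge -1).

The 2 sodium counter-ions carry a total charge of +2, so each complex ion is 2−.
Ligand charges: 2×glycinato (-1 each), 1×chloro (-1 each), 1×fluoro (-1 each); total -4. So Cr + (-4) = 2−, giving Cr = +2.
The complex ion is anionic, so chromium takes the -ate form chromate(II).

sodium chlorofluorobis(glycinato)chromate(II)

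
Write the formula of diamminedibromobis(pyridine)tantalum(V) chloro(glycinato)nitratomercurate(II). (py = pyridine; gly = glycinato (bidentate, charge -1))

Cation [Ta…]: ligand charges -2, Ta(V) ⇒ ion charge 3+.
Anion [Hg…]: ligand charges -3, Hg(II) ⇒ ion charge 1−.

[TaBr2(NH3)2(py)2][HgCl(gly)(NO3)]3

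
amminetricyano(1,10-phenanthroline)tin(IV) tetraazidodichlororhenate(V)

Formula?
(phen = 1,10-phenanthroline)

Cation [Sn…]: ligand charges -3, Sn(IV) ⇒ ion charge 1+.
Anion [Re…]: ligand charges -6, Re(V) ⇒ ion charge 1−.
One 1+ cation balances one 1− anion.

[Sn(CN)3(NH3)(phen)][ReCl2(N3)4]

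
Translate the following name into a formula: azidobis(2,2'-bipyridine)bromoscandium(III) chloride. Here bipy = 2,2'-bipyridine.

Ligands: 1 azido (N3, -1), 2 2,2'-bipyridine (bipy, neutral), 1 bromo (Br, -1). Ligand charge sum = -2.
With Sc in oxidation state +3, the complex ion is [Sc...]^1+.
Charge balance with chloride (-1) requires 1 complex ion per 1 chloride.

[Sc(bipy)2Br(N3)]Cl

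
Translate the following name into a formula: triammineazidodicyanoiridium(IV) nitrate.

[Ir(CN)2(N3)(NH3)3]NO3

Ligands: 2 cyano (CN, -1), 3 ammine (NH3, neutral), 1 azido (N3, -1). Ligand charge sum = -3.
Charge balance with nitrate (-1) requires 1 complex ion per 1 nitrate.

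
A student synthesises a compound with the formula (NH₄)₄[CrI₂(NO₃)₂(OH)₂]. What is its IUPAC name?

ammonium dihydroxodiiododinitratochromate(II)

The 4 ammonium counter-ions carry a total charge of +4, so each complex ion is 4−.
Ligand charges: 2×hydroxo (-1 each), 2×nitrato (-1 each), 2×iodo (-1 each); total -6. So Cr + (-6) = 4−, giving Cr = +2.
The complex ion is anionic, so chromium takes the -ate form chromate(II).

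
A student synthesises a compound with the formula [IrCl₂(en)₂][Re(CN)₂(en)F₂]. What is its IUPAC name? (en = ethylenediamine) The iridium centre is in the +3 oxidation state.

dichlorobis(ethylenediamine)iridium(III) dicyano(ethylenediamine)difluororhenate(III)

Ir is given as +3; the cation's ligand charges sum to -2, so the complex cation is 1+.
A 1:1 salt means the anion carries the equal and opposite charge, 1−.
Anion: ligand charges sum to -4; for the ion to be 1−, Re = +3.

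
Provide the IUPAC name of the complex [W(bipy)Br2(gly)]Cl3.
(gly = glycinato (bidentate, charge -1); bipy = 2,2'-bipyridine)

(2,2'-bipyridine)dibromo(glycinato)tungsten(VI) chloride

The 3 chloride counter-ions carry a total charge of -3, so each complex ion is 3+.
Ligand charges: 1×glycinato (-1 each), 2×bromo (-1 each), 1×2,2'-bipyridine (neutral); total -3. So W + (-3) = 3+, giving W = +6.
Ligands are named alphabetically: bipyridine before bromo before glycinato.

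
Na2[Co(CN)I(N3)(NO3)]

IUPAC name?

sodium azidocyanoiodonitratocobaltate(II)

The 2 sodium counter-ions carry a total charge of +2, so each complex ion is 2−.
Ligand charges: 1×azido (-1 each), 1×cyano (-1 each), 1×nitrato (-1 each), 1×iodo (-1 each); total -4. So Co + (-4) = 2−, giving Co = +2.
The complex ion is anionic, so cobalt takes the -ate form cobaltate(II).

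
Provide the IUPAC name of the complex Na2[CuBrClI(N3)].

The 2 sodium counter-ions carry a total charge of +2, so each complex ion is 2−.
Ligand charges: 1×azido (-1 each), 1×chloro (-1 each), 1×bromo (-1 each), 1×iodo (-1 each); total -4. So Cu + (-4) = 2−, giving Cu = +2.
Ligands are named alphabetically: azido before bromo before chloro before iodo.
The complex ion is anionic, so copper takes the -ate form cuprate(II).

sodium azidobromochloroiodocuprate(II)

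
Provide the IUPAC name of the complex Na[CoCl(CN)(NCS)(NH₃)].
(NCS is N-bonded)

sodium amminechlorocyanoisothiocyanatocobaltate(II)

The 1 sodium counter-ion carries a total charge of +1, so each complex ion is 1−.
Ligand charges: 1×chloro (-1 each), 1×cyano (-1 each), 1×isothiocyanato (-1 each), 1×ammine (neutral); total -3. So Co + (-3) = 1−, giving Co = +2.
Ligands are named alphabetically: ammine before chloro before cyano before isothiocyanato.
The complex ion is anionic, so cobalt takes the -ate form cobaltate(II).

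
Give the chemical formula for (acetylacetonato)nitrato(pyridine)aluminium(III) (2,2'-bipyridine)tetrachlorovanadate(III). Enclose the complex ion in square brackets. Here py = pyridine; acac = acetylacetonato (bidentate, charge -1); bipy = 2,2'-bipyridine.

Cation [Al…]: ligand charges -2, Al(III) ⇒ ion charge 1+.
Anion [V…]: ligand charges -4, V(III) ⇒ ion charge 1−.
One 1+ cation balances one 1− anion.

[Al(acac)(NO3)(py)][V(bipy)Cl4]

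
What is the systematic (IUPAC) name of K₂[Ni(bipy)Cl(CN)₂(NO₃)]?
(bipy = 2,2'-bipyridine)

The 2 potassium counter-ions carry a total charge of +2, so each complex ion is 2−.
Ligand charges: 1×nitrato (-1 each), 1×chloro (-1 each), 1×2,2'-bipyridine (neutral), 2×cyano (-1 each); total -4. So Ni + (-4) = 2−, giving Ni = +2.
Ligands are named alphabetically: bipyridine before chloro before cyano before nitrato.
The complex ion is anionic, so nickel takes the -ate form nickelate(II).

potassium (2,2'-bipyridine)chlorodicyanonitratonickelate(II)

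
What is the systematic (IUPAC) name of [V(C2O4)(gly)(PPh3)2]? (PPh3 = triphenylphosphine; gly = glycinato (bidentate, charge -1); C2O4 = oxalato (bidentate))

There is no counter-ion, so the complex is neutral overall.
Ligand charges: 2×triphenylphosphine (neutral), 1×glycinato (-1 each), 1×oxalato (-2 each); total -3. So V + (-3) = 0, giving V = +3.
Ligands are named alphabetically: glycinato before oxalato before triphenylphosphine.

(glycinato)oxalatobis(triphenylphosphine)vanadium(III)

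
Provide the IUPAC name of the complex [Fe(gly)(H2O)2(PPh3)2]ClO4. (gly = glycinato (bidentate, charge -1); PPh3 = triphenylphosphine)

The 1 perchlorate counter-ion carries a total charge of -1, so each complex ion is 1+.
Ligand charges: 1×glycinato (-1 each), 2×aqua (neutral), 2×triphenylphosphine (neutral); total -1. So Fe + (-1) = 1+, giving Fe = +2.
Ligands are named alphabetically: aqua before glycinato before triphenylphosphine.

diaqua(glycinato)bis(triphenylphosphine)iron(II) perchlorate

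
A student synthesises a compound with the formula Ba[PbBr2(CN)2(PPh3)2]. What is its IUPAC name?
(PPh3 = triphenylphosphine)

The 1 barium counter-ion carries a total charge of +2, so each complex ion is 2−.
Ligand charges: 2×cyano (-1 each), 2×triphenylphosphine (neutral), 2×bromo (-1 each); total -4. So Pb + (-4) = 2−, giving Pb = +2.
Ligands are named alphabetically: bromo before cyano before triphenylphosphine.
The complex ion is anionic, so lead takes the -ate form plumbate(II).

barium dibromodicyanobis(triphenylphosphine)plumbate(II)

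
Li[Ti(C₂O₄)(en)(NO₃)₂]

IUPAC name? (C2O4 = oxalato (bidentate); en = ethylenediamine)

The 1 lithium counter-ion carries a total charge of +1, so each complex ion is 1−.
Ligand charges: 1×oxalato (-2 each), 1×ethylenediamine (neutral), 2×nitrato (-1 each); total -4. So Ti + (-4) = 1−, giving Ti = +3.
Ligands are named alphabetically: ethylenediamine before nitrato before oxalato.
The complex ion is anionic, so titanium takes the -ate form titanate(III).

lithium (ethylenediamine)dinitratooxalatotitanate(III)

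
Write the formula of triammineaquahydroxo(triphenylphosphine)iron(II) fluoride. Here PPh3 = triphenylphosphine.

Ligands: 1 triphenylphosphine (PPh3, neutral), 3 ammine (NH3, neutral), 1 hydroxo (OH, -1), 1 aqua (H2O, neutral). Ligand charge sum = -1.
Charge balance with fluoride (-1) requires 1 complex ion per 1 fluoride.

[Fe(H2O)(NH3)3(OH)(PPh3)]F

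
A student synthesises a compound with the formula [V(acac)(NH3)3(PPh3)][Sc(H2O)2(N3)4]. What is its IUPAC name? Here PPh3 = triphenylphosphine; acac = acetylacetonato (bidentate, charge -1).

(acetylacetonato)triammine(triphenylphosphine)vanadium(II) diaquatetraazidoscandate(III)

Scandium is always +3 in its complexes; the anion's ligand charges sum to -4, so the complex anion is 1−.
A 1:1 salt means the cation carries the equal and opposite charge, 1+.
Cation: ligand charges sum to -1; for the ion to be 1+, V = +2.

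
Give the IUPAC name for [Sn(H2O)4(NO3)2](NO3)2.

tetraaquadinitratotin(IV) nitrate

The 2 nitrate counter-ions carry a total charge of -2, so each complex ion is 2+.
Ligand charges: 2×nitrato (-1 each), 4×aqua (neutral); total -2. So Sn + (-2) = 2+, giving Sn = +4.
Ligands are named alphabetically: aqua before nitrato.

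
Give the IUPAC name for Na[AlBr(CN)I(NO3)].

The 1 sodium counter-ion carries a total charge of +1, so each complex ion is 1−.
Ligand charges: 1×iodo (-1 each), 1×bromo (-1 each), 1×nitrato (-1 each), 1×cyano (-1 each); total -4. So Al + (-4) = 1−, giving Al = +3.
Ligands are named alphabetically: bromo before cyano before iodo before nitrato.
The complex ion is anionic, so aluminium takes the -ate form aluminate(III).

sodium bromocyanoiodonitratoaluminate(III)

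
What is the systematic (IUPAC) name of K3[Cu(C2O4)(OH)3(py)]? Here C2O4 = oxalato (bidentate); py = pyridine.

The 3 potassium counter-ions carry a total charge of +3, so each complex ion is 3−.
Ligand charges: 1×oxalato (-2 each), 1×pyridine (neutral), 3×hydroxo (-1 each); total -5. So Cu + (-5) = 3−, giving Cu = +2.
The complex ion is anionic, so copper takes the -ate form cuprate(II).

potassium trihydroxooxalato(pyridine)cuprate(II)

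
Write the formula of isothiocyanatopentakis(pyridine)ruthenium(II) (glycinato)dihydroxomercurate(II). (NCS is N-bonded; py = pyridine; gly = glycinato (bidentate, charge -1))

[Ru(NCS)(py)5][Hg(gly)(OH)2]

Cation [Ru…]: ligand charges -1, Ru(II) ⇒ ion charge 1+.
Anion [Hg…]: ligand charges -3, Hg(II) ⇒ ion charge 1−.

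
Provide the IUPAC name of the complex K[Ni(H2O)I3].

The 1 potassium counter-ion carries a total charge of +1, so each complex ion is 1−.
Ligand charges: 1×aqua (neutral), 3×iodo (-1 each); total -3. So Ni + (-3) = 1−, giving Ni = +2.
The complex ion is anionic, so nickel takes the -ate form nickelate(II).

potassium aquatriiodonickelate(II)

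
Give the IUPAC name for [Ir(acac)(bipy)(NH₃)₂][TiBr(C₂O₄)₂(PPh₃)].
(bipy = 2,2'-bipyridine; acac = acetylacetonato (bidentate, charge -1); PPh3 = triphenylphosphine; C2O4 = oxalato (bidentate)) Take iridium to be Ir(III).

(acetylacetonato)diammine(2,2'-bipyridine)iridium(III) bromodioxalato(triphenylphosphine)titanate(III)

Both ions are complex: the cation is named first with the plain metal name, the anion second with the -ate form; each ion's ligands are alphabetised independently.
Ir is given as +3; the cation's ligand charges sum to -1, so the complex cation is 2+.
A 1:1 salt means the anion carries the equal and opposite charge, 2−.
Anion: ligand charges sum to -5; for the ion to be 2−, Ti = +3.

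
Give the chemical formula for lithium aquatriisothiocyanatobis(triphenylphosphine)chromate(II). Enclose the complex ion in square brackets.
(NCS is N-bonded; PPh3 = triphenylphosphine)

Li[Cr(H2O)(NCS)3(PPh3)2]

Ligands: 3 isothiocyanato (NCS, -1), 1 aqua (H2O, neutral), 2 triphenylphosphine (PPh3, neutral). Ligand charge sum = -3.
Charge balance with lithium (+1) requires 1 complex ion per 1 lithium.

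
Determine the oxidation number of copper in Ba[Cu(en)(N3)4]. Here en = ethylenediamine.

+2

1 barium outside the brackets (+2 each) → the complex ion is 2−.
Ligand charges: 1×en neutral; 4×N3 = -4; sum -4.
Cu + (-4) = 2− ⇒ Cu is +2.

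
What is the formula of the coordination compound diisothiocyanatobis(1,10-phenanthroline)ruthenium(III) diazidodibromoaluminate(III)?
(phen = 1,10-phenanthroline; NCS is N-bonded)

[Ru(NCS)2(phen)2][AlBr2(N3)2]

Cation [Ru…]: ligand charges -2, Ru(III) ⇒ ion charge 1+.
Anion [Al…]: ligand charges -4, Al(III) ⇒ ion charge 1−.
One 1+ cation balances one 1− anion.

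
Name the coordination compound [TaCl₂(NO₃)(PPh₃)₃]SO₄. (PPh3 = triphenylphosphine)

dichloronitratotris(triphenylphosphine)tantalum(V) sulfate

The 1 sulfate counter-ion carries a total charge of -2, so each complex ion is 2+.
Ligand charges: 1×nitrato (-1 each), 2×chloro (-1 each), 3×triphenylphosphine (neutral); total -3. So Ta + (-3) = 2+, giving Ta = +5.
Ligands are named alphabetically: chloro before nitrato before triphenylphosphine.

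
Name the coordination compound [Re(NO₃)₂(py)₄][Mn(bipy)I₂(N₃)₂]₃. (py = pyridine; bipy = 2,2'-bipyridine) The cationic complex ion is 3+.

dinitratotetrakis(pyridine)rhenium(V) diazido(2,2'-bipyridine)diiodomanganate(III)

Both ions are complex: the cation is named first with the plain metal name, the anion second with the -ate form; each ion's ligands are alphabetised independently.
The complex cation is given as 3+; its ligand charges sum to -2, so Re = +5.
With 3 anions per cation, each anion must be 3/3 = 1−.
Anion: ligand charges sum to -4; for the ion to be 1−, Mn = +3.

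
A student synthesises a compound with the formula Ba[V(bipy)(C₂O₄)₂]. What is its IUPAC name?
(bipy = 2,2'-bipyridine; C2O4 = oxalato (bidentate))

barium (2,2'-bipyridine)dioxalatovanadate(II)

The 1 barium counter-ion carries a total charge of +2, so each complex ion is 2−.
Ligand charges: 1×2,2'-bipyridine (neutral), 2×oxalato (-2 each); total -4. So V + (-4) = 2−, giving V = +2.
Ligands are named alphabetically: bipyridine before oxalato.
The complex ion is anionic, so vanadium takes the -ate form vanadate(II).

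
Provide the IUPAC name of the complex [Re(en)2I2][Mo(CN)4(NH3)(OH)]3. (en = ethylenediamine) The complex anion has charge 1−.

Both ions are complex: the cation is named first with the plain metal name, the anion second with the -ate form; each ion's ligands are alphabetised independently.
The complex anion is given as 1−; its ligand charges sum to -5, so Mo = +4.
With 3 anions per cation, the cation must be 3×1 = 3+.
Cation: ligand charges sum to -2; for the ion to be 3+, Re = +5.

bis(ethylenediamine)diiodorhenium(V) amminetetracyanohydroxomolybdate(IV)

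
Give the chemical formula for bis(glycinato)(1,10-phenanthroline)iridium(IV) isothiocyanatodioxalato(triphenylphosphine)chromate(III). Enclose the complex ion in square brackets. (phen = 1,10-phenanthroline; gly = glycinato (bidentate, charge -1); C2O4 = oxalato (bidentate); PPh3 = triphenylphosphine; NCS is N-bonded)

[Ir(gly)2(phen)][Cr(C2O4)2(NCS)(PPh3)]

Cation [Ir…]: ligand charges -2, Ir(IV) ⇒ ion charge 2+.
Anion [Cr…]: ligand charges -5, Cr(III) ⇒ ion charge 2−.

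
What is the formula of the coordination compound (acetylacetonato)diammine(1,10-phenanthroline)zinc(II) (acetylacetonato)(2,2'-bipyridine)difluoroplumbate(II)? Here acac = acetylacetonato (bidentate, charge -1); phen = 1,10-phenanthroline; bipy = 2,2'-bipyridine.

[Zn(acac)(NH3)2(phen)][Pb(acac)(bipy)F2]

Cation [Zn…]: ligand charges -1, Zn(II) ⇒ ion charge 1+.
Anion [Pb…]: ligand charges -3, Pb(II) ⇒ ion charge 1−.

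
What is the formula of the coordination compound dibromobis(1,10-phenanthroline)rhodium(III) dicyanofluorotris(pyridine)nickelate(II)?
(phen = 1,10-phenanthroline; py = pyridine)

[RhBr2(phen)2][Ni(CN)2F(py)3]

Cation [Rh…]: ligand charges -2, Rh(III) ⇒ ion charge 1+.
Anion [Ni…]: ligand charges -3, Ni(II) ⇒ ion charge 1−.
One 1+ cation balances one 1− anion.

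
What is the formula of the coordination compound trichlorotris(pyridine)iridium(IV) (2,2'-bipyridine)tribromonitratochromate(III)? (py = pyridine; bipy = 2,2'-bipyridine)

Cation [Ir…]: ligand charges -3, Ir(IV) ⇒ ion charge 1+.
Anion [Cr…]: ligand charges -4, Cr(III) ⇒ ion charge 1−.
One 1+ cation balances one 1− anion.

[IrCl3(py)3][Cr(bipy)Br3(NO3)]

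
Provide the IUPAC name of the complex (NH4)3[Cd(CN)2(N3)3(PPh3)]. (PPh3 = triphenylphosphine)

ammonium triazidodicyano(triphenylphosphine)cadmate(II)

The 3 ammonium counter-ions carry a total charge of +3, so each complex ion is 3−.
Ligand charges: 1×triphenylphosphine (neutral), 2×cyano (-1 each), 3×azido (-1 each); total -5. So Cd + (-5) = 3−, giving Cd = +2.
Ligands are named alphabetically: azido before cyano before triphenylphosphine.
The complex ion is anionic, so cadmium takes the -ate form cadmate(II).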